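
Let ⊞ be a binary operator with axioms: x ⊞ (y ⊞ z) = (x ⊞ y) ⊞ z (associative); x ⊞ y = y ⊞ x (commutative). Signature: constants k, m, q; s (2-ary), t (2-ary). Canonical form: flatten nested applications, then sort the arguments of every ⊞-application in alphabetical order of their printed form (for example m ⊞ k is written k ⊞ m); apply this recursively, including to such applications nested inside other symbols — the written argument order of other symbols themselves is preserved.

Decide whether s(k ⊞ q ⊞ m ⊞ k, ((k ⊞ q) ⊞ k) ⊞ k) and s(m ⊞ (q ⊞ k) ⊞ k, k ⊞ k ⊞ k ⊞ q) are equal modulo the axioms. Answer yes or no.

Answer: yes — both canonical forms are s(k ⊞ k ⊞ m ⊞ q, k ⊞ k ⊞ k ⊞ q)

Derivation:
Left:  s(k ⊞ q ⊞ m ⊞ k, ((k ⊞ q) ⊞ k) ⊞ k)
  Descend into:  ((k ⊞ q) ⊞ k) ⊞ k
  Flatten:  k ⊞ q ⊞ k ⊞ k
  Sort:  k ⊞ k ⊞ k ⊞ q
  Rebuild:  s(k ⊞ k ⊞ m ⊞ q, k ⊞ k ⊞ k ⊞ q)
Right:  s(m ⊞ (q ⊞ k) ⊞ k, k ⊞ k ⊞ k ⊞ q)
  Descend into:  m ⊞ (q ⊞ k) ⊞ k
  Merge nested applications:  m ⊞ q ⊞ k ⊞ k
  Order the arguments:  k ⊞ k ⊞ m ⊞ q
  Rebuild:  s(k ⊞ k ⊞ m ⊞ q, k ⊞ k ⊞ k ⊞ q)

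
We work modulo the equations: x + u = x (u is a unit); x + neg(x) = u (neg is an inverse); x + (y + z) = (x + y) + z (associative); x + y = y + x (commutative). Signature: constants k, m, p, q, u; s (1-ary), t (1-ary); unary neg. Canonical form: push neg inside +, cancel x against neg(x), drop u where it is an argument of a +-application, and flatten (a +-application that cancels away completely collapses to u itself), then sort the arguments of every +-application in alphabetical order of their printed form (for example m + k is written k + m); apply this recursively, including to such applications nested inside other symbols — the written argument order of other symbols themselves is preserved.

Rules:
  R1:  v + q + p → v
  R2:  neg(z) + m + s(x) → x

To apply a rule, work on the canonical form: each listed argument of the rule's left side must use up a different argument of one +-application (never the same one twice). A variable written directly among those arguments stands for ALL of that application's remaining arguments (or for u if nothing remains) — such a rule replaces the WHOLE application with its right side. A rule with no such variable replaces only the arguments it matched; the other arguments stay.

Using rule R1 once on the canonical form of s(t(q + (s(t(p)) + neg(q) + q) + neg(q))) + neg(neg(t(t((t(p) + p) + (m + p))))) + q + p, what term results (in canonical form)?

Canonical form:  p + q + s(t(s(t(p)))) + t(t(m + p + p + t(p)))
Apply R1:  consuming p, q;  v := s(t(s(t(p)))) + t(t(m + p + p + t(p)))
Every leftover argument binds to the variable; the entire application is replaced.
Result:  s(t(s(t(p)))) + t(t(m + p + p + t(p)))

Answer: s(t(s(t(p)))) + t(t(m + p + p + t(p)))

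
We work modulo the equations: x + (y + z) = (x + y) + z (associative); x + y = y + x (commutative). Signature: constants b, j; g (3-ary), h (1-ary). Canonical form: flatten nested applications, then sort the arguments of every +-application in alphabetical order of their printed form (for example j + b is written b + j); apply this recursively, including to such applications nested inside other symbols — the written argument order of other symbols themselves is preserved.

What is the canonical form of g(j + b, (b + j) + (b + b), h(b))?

Answer: g(b + j, b + b + b + j, h(b))

Derivation:
Focus inside:  (b + j) + (b + b)
Un-nest:  b + j + b + b
Order the arguments:  b + b + b + j
Reassemble:  g(b + j, b + b + b + j, h(b))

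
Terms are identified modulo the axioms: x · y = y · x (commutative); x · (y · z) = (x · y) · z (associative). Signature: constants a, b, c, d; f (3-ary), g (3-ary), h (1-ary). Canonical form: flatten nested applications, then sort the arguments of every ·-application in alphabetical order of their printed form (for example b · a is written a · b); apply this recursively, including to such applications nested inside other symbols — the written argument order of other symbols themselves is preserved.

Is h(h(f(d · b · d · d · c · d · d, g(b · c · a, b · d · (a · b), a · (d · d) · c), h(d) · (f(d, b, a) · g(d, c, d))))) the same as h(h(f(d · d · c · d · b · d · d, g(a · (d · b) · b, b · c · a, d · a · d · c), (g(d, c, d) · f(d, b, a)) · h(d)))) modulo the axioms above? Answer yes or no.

Left:  h(h(f(d · b · d · d · c · d · d, g(b · c · a, b · d · (a · b), a · (d · d) · c), h(d) · (f(d, b, a) · g(d, c, d)))))
  Focus inside:  h(d) · (f(d, b, a) · g(d, c, d))
  Un-nest:  h(d) · f(d, b, a) · g(d, c, d)
  Order the arguments:  f(d, b, a) · g(d, c, d) · h(d)
  Put back:  h(h(f(b · c · d · d · d · d · d, g(a · b · c, a · b · b · d, a · c · d · d), f(d, b, a) · g(d, c, d) · h(d))))
Right:  h(h(f(d · d · c · d · b · d · d, g(a · (d · b) · b, b · c · a, d · a · d · c), (g(d, c, d) · f(d, b, a)) · h(d))))
  Work inside:  (g(d, c, d) · f(d, b, a)) · h(d)
  Merge nested applications:  g(d, c, d) · f(d, b, a) · h(d)
  Sort:  f(d, b, a) · g(d, c, d) · h(d)
  Put back:  h(h(f(b · c · d · d · d · d · d, g(a · b · b · d, a · b · c, a · c · d · d), f(d, b, a) · g(d, c, d) · h(d))))

Answer: no — h(h(f(b · c · d · d · d · d · d, g(a · b · c, a · b · b · d, a · c · d · d), f(d, b, a) · g(d, c, d) · h(d)))) vs h(h(f(b · c · d · d · d · d · d, g(a · b · b · d, a · b · c, a · c · d · d), f(d, b, a) · g(d, c, d) · h(d))))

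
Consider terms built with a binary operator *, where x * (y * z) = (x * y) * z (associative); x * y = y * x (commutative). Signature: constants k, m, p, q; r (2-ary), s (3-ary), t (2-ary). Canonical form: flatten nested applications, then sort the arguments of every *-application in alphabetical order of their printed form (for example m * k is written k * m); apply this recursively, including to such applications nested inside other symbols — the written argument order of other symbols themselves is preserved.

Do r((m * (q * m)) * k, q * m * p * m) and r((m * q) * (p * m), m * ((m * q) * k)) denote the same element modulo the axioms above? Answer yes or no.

Answer: no — r(k * m * m * q, m * m * p * q) vs r(m * m * p * q, k * m * m * q)

Derivation:
Left:  r((m * (q * m)) * k, q * m * p * m)
  Descend into:  (m * (q * m)) * k
  Merge nested applications:  m * q * m * k
  Order the arguments:  k * m * m * q
  Rebuild:  r(k * m * m * q, m * m * p * q)
Right:  r((m * q) * (p * m), m * ((m * q) * k))
  Focus inside:  m * ((m * q) * k)
  Merge nested applications:  m * m * q * k
  Sort arguments:  k * m * m * q
  Put back:  r(m * m * p * q, k * m * m * q)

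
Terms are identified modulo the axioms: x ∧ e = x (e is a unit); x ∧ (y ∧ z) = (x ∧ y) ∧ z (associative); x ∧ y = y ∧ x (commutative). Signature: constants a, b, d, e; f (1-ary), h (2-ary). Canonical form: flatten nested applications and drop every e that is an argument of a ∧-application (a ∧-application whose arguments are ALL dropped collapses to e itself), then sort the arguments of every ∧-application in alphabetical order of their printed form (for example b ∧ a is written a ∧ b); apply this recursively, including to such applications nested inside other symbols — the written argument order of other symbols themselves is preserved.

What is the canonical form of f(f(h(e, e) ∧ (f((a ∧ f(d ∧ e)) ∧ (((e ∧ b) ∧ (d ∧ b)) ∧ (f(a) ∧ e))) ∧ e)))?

Answer: f(f(f(a ∧ b ∧ b ∧ d ∧ f(a) ∧ f(d)) ∧ h(e, e)))

Derivation:
Descend into:  h(e, e) ∧ (f((a ∧ f(d ∧ e)) ∧ (((e ∧ b) ∧ (d ∧ b)) ∧ (f(a) ∧ e))) ∧ e)
Un-nest:  h(e, e) ∧ f((a ∧ f(d ∧ e)) ∧ (((e ∧ b) ∧ (d ∧ b)) ∧ (f(a) ∧ e))) ∧ e
Canonicalize subterm:  f((a ∧ f(d ∧ e)) ∧ (((e ∧ b) ∧ (d ∧ b)) ∧ (f(a) ∧ e)))  →  f(a ∧ b ∧ b ∧ d ∧ f(a) ∧ f(d))
Unit:  drop e
Sort arguments:  f(a ∧ b ∧ b ∧ d ∧ f(a) ∧ f(d)) ∧ h(e, e)
Rebuild:  f(f(f(a ∧ b ∧ b ∧ d ∧ f(a) ∧ f(d)) ∧ h(e, e)))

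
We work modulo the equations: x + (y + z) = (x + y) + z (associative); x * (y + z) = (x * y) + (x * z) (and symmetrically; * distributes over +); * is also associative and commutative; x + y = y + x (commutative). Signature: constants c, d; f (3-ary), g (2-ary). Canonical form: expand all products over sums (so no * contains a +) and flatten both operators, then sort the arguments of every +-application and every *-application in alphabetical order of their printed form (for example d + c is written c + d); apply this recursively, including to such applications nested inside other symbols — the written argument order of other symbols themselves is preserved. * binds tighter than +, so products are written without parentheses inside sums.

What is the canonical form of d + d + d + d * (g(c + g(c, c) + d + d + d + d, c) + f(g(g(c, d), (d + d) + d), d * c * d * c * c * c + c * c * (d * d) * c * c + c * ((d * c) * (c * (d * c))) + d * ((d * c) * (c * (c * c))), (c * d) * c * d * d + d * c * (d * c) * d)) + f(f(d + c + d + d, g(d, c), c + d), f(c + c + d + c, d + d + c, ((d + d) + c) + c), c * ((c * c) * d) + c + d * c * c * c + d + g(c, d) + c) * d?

Answer: d + d + d + d * f(f(c + d + d + d, g(d, c), c + d), f(c + c + c + d, c + d + d, c + c + d + d), c + c + c * c * c * d + c * c * c * d + d + g(c, d)) + d * f(g(g(c, d), d + d + d), c * c * c * c * d * d + c * c * c * c * d * d + c * c * c * c * d * d + c * c * c * c * d * d, c * c * d * d * d + c * c * d * d * d) + d * g(c + d + d + d + d + g(c, c), c)

Derivation:
Expand:  d + d + d + d * g(c + d + d + d + d + g(c, c), c) + d * f(g(g(c, d), d + d + d), c * c * c * c * d * d + c * c * c * c * d * d + c * c * c * c * d * d + c * c * c * c * d * d, c * c * d * d * d + c * c * d * d * d) + d * f(f(c + d + d + d, g(d, c), c + d), f(c + c + c + d, c + d + d, c + c + d + d), c + c + c * c * c * d + c * c * c * d + d + g(c, d))
Sort arguments:  d + d + d + d * f(f(c + d + d + d, g(d, c), c + d), f(c + c + c + d, c + d + d, c + c + d + d), c + c + c * c * c * d + c * c * c * d + d + g(c, d)) + d * f(g(g(c, d), d + d + d), c * c * c * c * d * d + c * c * c * c * d * d + c * c * c * c * d * d + c * c * c * c * d * d, c * c * d * d * d + c * c * d * d * d) + d * g(c + d + d + d + d + g(c, c), c)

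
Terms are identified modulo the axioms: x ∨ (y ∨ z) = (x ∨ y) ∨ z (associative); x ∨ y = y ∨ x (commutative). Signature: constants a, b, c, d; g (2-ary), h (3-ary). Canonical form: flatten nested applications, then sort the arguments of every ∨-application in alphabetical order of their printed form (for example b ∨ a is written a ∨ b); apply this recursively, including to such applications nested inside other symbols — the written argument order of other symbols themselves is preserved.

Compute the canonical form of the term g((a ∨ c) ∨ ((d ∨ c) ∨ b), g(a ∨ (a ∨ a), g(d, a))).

Work inside:  (a ∨ c) ∨ ((d ∨ c) ∨ b)
Un-nest:  a ∨ c ∨ d ∨ c ∨ b
Sort:  a ∨ b ∨ c ∨ c ∨ d
Put back:  g(a ∨ b ∨ c ∨ c ∨ d, g(a ∨ a ∨ a, g(d, a)))

Answer: g(a ∨ b ∨ c ∨ c ∨ d, g(a ∨ a ∨ a, g(d, a)))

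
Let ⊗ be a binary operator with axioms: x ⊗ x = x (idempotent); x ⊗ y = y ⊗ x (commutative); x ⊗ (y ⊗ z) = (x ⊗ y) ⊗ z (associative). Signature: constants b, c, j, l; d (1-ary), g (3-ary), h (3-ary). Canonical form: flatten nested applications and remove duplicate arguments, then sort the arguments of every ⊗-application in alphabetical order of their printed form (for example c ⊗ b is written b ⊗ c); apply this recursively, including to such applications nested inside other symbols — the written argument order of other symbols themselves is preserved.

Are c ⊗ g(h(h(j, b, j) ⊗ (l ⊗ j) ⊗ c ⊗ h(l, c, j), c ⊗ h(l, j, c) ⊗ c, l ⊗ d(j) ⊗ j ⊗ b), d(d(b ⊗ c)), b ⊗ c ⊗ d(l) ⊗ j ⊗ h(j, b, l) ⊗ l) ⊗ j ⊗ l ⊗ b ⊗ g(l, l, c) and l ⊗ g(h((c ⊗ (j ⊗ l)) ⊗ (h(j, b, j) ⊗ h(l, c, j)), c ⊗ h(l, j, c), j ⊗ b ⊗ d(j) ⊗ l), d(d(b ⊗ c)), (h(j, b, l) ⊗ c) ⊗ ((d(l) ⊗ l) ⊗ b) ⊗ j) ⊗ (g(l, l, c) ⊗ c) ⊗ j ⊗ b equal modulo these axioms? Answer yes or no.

Answer: yes — both canonical forms are b ⊗ c ⊗ g(h(c ⊗ h(j, b, j) ⊗ h(l, c, j) ⊗ j ⊗ l, c ⊗ h(l, j, c), b ⊗ d(j) ⊗ j ⊗ l), d(d(b ⊗ c)), b ⊗ c ⊗ d(l) ⊗ h(j, b, l) ⊗ j ⊗ l) ⊗ g(l, l, c) ⊗ j ⊗ l

Derivation:
Left:  c ⊗ g(h(h(j, b, j) ⊗ (l ⊗ j) ⊗ c ⊗ h(l, c, j), c ⊗ h(l, j, c) ⊗ c, l ⊗ d(j) ⊗ j ⊗ b), d(d(b ⊗ c)), b ⊗ c ⊗ d(l) ⊗ j ⊗ h(j, b, l) ⊗ l) ⊗ j ⊗ l ⊗ b ⊗ g(l, l, c)
  Canonicalize subterm:  g(h(h(j, b, j) ⊗ (l ⊗ j) ⊗ c ⊗ h(l, c, j), c ⊗ h(l, j, c) ⊗ c, l ⊗ d(j) ⊗ j ⊗ b), d(d(b ⊗ c)), b ⊗ c ⊗ d(l) ⊗ j ⊗ h(j, b, l) ⊗ l)  →  g(h(c ⊗ h(j, b, j) ⊗ h(l, c, j) ⊗ j ⊗ l, c ⊗ h(l, j, c), b ⊗ d(j) ⊗ j ⊗ l), d(d(b ⊗ c)), b ⊗ c ⊗ d(l) ⊗ h(j, b, l) ⊗ j ⊗ l)
  Order the arguments:  b ⊗ c ⊗ g(h(c ⊗ h(j, b, j) ⊗ h(l, c, j) ⊗ j ⊗ l, c ⊗ h(l, j, c), b ⊗ d(j) ⊗ j ⊗ l), d(d(b ⊗ c)), b ⊗ c ⊗ d(l) ⊗ h(j, b, l) ⊗ j ⊗ l) ⊗ g(l, l, c) ⊗ j ⊗ l
Right:  l ⊗ g(h((c ⊗ (j ⊗ l)) ⊗ (h(j, b, j) ⊗ h(l, c, j)), c ⊗ h(l, j, c), j ⊗ b ⊗ d(j) ⊗ l), d(d(b ⊗ c)), (h(j, b, l) ⊗ c) ⊗ ((d(l) ⊗ l) ⊗ b) ⊗ j) ⊗ (g(l, l, c) ⊗ c) ⊗ j ⊗ b
  Flatten:  l ⊗ g(h((c ⊗ (j ⊗ l)) ⊗ (h(j, b, j) ⊗ h(l, c, j)), c ⊗ h(l, j, c), j ⊗ b ⊗ d(j) ⊗ l), d(d(b ⊗ c)), (h(j, b, l) ⊗ c) ⊗ ((d(l) ⊗ l) ⊗ b) ⊗ j) ⊗ g(l, l, c) ⊗ c ⊗ j ⊗ b
  Canonicalize subterm:  g(h((c ⊗ (j ⊗ l)) ⊗ (h(j, b, j) ⊗ h(l, c, j)), c ⊗ h(l, j, c), j ⊗ b ⊗ d(j) ⊗ l), d(d(b ⊗ c)), (h(j, b, l) ⊗ c) ⊗ ((d(l) ⊗ l) ⊗ b) ⊗ j)  →  g(h(c ⊗ h(j, b, j) ⊗ h(l, c, j) ⊗ j ⊗ l, c ⊗ h(l, j, c), b ⊗ d(j) ⊗ j ⊗ l), d(d(b ⊗ c)), b ⊗ c ⊗ d(l) ⊗ h(j, b, l) ⊗ j ⊗ l)
  Order the arguments:  b ⊗ c ⊗ g(h(c ⊗ h(j, b, j) ⊗ h(l, c, j) ⊗ j ⊗ l, c ⊗ h(l, j, c), b ⊗ d(j) ⊗ j ⊗ l), d(d(b ⊗ c)), b ⊗ c ⊗ d(l) ⊗ h(j, b, l) ⊗ j ⊗ l) ⊗ g(l, l, c) ⊗ j ⊗ l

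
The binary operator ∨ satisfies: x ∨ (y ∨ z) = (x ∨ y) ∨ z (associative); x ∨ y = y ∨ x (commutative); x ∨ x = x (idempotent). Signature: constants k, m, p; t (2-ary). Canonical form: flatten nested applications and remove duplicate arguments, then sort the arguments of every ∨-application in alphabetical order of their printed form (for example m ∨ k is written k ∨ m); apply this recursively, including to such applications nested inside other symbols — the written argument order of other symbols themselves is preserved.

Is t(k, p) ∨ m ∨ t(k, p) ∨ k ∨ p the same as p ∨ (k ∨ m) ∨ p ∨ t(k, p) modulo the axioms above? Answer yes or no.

Answer: yes — both canonical forms are k ∨ m ∨ p ∨ t(k, p)

Derivation:
Left:  t(k, p) ∨ m ∨ t(k, p) ∨ k ∨ p
  Deduplicate:  drop duplicate t(k, p)
  Sort:  k ∨ m ∨ p ∨ t(k, p)
Right:  p ∨ (k ∨ m) ∨ p ∨ t(k, p)
  Flatten:  p ∨ k ∨ m ∨ p ∨ t(k, p)
  Drop duplicates:  drop duplicate p
  Sort:  k ∨ m ∨ p ∨ t(k, p)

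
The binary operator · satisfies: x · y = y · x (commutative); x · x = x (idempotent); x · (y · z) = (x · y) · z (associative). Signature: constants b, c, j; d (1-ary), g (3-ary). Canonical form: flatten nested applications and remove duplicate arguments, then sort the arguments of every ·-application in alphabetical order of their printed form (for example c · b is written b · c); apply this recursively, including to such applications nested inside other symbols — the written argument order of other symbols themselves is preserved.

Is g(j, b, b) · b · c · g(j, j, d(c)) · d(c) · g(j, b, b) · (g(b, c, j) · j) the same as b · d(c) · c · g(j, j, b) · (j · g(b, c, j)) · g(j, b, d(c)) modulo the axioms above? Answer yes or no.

Left:  g(j, b, b) · b · c · g(j, j, d(c)) · d(c) · g(j, b, b) · (g(b, c, j) · j)
  Flatten:  g(j, b, b) · b · c · g(j, j, d(c)) · d(c) · g(j, b, b) · g(b, c, j) · j
  Idempotence:  drop duplicate g(j, b, b)
  Sort arguments:  b · c · d(c) · g(b, c, j) · g(j, b, b) · g(j, j, d(c)) · j
Right:  b · d(c) · c · g(j, j, b) · (j · g(b, c, j)) · g(j, b, d(c))
  Flatten:  b · d(c) · c · g(j, j, b) · j · g(b, c, j) · g(j, b, d(c))
  Sort arguments:  b · c · d(c) · g(b, c, j) · g(j, b, d(c)) · g(j, j, b) · j

Answer: no — b · c · d(c) · g(b, c, j) · g(j, b, b) · g(j, j, d(c)) · j vs b · c · d(c) · g(b, c, j) · g(j, b, d(c)) · g(j, j, b) · j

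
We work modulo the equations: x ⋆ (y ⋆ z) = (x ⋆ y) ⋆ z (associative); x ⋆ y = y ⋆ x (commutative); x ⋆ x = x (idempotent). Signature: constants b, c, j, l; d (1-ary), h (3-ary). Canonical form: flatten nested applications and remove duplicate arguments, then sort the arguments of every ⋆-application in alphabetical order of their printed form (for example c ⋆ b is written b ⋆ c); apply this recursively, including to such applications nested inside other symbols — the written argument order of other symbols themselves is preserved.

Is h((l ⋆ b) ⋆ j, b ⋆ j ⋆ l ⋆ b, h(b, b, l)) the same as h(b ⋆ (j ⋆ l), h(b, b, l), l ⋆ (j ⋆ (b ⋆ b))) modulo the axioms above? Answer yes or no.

Answer: no — h(b ⋆ j ⋆ l, b ⋆ j ⋆ l, h(b, b, l)) vs h(b ⋆ j ⋆ l, h(b, b, l), b ⋆ j ⋆ l)

Derivation:
Left:  h((l ⋆ b) ⋆ j, b ⋆ j ⋆ l ⋆ b, h(b, b, l))
  Focus inside:  b ⋆ j ⋆ l ⋆ b
  Idempotence:  drop duplicate b
  Sort:  b ⋆ j ⋆ l
  Rebuild:  h(b ⋆ j ⋆ l, b ⋆ j ⋆ l, h(b, b, l))
Right:  h(b ⋆ (j ⋆ l), h(b, b, l), l ⋆ (j ⋆ (b ⋆ b)))
  Work inside:  l ⋆ (j ⋆ (b ⋆ b))
  Un-nest:  l ⋆ j ⋆ b ⋆ b
  Drop duplicates:  drop duplicate b
  Sort:  b ⋆ j ⋆ l
  Reassemble:  h(b ⋆ j ⋆ l, h(b, b, l), b ⋆ j ⋆ l)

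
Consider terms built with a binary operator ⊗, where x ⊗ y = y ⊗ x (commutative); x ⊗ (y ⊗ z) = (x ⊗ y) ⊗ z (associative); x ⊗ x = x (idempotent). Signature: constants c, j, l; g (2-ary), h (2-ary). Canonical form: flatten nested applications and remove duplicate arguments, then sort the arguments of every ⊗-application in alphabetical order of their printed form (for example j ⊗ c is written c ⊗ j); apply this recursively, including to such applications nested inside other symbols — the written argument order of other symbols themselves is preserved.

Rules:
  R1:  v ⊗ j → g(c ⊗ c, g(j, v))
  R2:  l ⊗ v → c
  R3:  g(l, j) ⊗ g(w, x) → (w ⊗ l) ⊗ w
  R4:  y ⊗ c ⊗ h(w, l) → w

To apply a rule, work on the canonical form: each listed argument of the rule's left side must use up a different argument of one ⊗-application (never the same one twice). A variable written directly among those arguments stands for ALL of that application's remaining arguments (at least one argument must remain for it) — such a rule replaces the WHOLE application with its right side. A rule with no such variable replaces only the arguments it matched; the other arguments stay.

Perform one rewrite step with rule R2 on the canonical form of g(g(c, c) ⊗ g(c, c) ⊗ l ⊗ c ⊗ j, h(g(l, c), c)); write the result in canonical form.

Canonical form:  g(c ⊗ g(c, c) ⊗ j ⊗ l, h(g(l, c), c))
Match R2:  consume l;  v := c ⊗ g(c, c) ⊗ j
The extension variable absorbs all remaining arguments, so the whole application is rewritten.
New term:  g(c, h(g(l, c), c))

Answer: g(c, h(g(l, c), c))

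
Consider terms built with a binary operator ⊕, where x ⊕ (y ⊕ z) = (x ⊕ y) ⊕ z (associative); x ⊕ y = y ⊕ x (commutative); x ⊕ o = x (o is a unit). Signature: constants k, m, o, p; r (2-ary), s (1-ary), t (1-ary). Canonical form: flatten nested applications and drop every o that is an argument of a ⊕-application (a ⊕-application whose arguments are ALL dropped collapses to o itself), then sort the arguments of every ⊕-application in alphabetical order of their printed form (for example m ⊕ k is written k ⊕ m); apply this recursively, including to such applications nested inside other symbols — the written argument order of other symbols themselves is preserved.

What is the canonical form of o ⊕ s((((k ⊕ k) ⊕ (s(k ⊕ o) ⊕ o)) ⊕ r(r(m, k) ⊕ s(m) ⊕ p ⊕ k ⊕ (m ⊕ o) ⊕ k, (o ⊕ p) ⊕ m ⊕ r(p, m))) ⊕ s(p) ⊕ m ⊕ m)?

Answer: s(k ⊕ k ⊕ m ⊕ m ⊕ r(k ⊕ k ⊕ m ⊕ p ⊕ r(m, k) ⊕ s(m), m ⊕ p ⊕ r(p, m)) ⊕ s(k) ⊕ s(p))

Derivation:
Canonicalize subterm:  s((((k ⊕ k) ⊕ (s(k ⊕ o) ⊕ o)) ⊕ r(r(m, k) ⊕ s(m) ⊕ p ⊕ k ⊕ (m ⊕ o) ⊕ k, (o ⊕ p) ⊕ m ⊕ r(p, m))) ⊕ s(p) ⊕ m ⊕ m)  →  s(k ⊕ k ⊕ m ⊕ m ⊕ r(k ⊕ k ⊕ m ⊕ p ⊕ r(m, k) ⊕ s(m), m ⊕ p ⊕ r(p, m)) ⊕ s(k) ⊕ s(p))
Units out:  drop o
Sort:  s(k ⊕ k ⊕ m ⊕ m ⊕ r(k ⊕ k ⊕ m ⊕ p ⊕ r(m, k) ⊕ s(m), m ⊕ p ⊕ r(p, m)) ⊕ s(k) ⊕ s(p))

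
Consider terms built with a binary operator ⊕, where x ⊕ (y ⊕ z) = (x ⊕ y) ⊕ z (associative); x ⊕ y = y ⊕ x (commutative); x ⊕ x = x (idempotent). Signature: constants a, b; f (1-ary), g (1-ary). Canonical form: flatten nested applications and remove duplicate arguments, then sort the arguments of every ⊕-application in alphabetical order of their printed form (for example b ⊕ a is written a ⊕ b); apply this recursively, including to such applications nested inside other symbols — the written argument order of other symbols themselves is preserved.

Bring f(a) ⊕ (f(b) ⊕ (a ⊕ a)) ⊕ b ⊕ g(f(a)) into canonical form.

Flatten:  f(a) ⊕ f(b) ⊕ a ⊕ a ⊕ b ⊕ g(f(a))
Drop duplicates:  drop duplicate a
Order the arguments:  a ⊕ b ⊕ f(a) ⊕ f(b) ⊕ g(f(a))

Answer: a ⊕ b ⊕ f(a) ⊕ f(b) ⊕ g(f(a))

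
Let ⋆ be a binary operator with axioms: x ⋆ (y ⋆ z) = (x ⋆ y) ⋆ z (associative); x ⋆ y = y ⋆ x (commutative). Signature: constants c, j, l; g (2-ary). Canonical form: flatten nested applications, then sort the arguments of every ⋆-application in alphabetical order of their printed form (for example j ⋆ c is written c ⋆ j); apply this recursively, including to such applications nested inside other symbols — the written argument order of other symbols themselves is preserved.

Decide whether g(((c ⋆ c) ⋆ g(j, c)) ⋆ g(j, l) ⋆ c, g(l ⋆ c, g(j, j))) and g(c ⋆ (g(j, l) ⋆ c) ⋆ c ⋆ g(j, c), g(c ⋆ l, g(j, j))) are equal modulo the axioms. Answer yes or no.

Answer: yes — both canonical forms are g(c ⋆ c ⋆ c ⋆ g(j, c) ⋆ g(j, l), g(c ⋆ l, g(j, j)))

Derivation:
Left:  g(((c ⋆ c) ⋆ g(j, c)) ⋆ g(j, l) ⋆ c, g(l ⋆ c, g(j, j)))
  Focus inside:  ((c ⋆ c) ⋆ g(j, c)) ⋆ g(j, l) ⋆ c
  Un-nest:  c ⋆ c ⋆ g(j, c) ⋆ g(j, l) ⋆ c
  Order the arguments:  c ⋆ c ⋆ c ⋆ g(j, c) ⋆ g(j, l)
  Put back:  g(c ⋆ c ⋆ c ⋆ g(j, c) ⋆ g(j, l), g(c ⋆ l, g(j, j)))
Right:  g(c ⋆ (g(j, l) ⋆ c) ⋆ c ⋆ g(j, c), g(c ⋆ l, g(j, j)))
  Descend into:  c ⋆ (g(j, l) ⋆ c) ⋆ c ⋆ g(j, c)
  Un-nest:  c ⋆ g(j, l) ⋆ c ⋆ c ⋆ g(j, c)
  Sort arguments:  c ⋆ c ⋆ c ⋆ g(j, c) ⋆ g(j, l)
  Rebuild:  g(c ⋆ c ⋆ c ⋆ g(j, c) ⋆ g(j, l), g(c ⋆ l, g(j, j)))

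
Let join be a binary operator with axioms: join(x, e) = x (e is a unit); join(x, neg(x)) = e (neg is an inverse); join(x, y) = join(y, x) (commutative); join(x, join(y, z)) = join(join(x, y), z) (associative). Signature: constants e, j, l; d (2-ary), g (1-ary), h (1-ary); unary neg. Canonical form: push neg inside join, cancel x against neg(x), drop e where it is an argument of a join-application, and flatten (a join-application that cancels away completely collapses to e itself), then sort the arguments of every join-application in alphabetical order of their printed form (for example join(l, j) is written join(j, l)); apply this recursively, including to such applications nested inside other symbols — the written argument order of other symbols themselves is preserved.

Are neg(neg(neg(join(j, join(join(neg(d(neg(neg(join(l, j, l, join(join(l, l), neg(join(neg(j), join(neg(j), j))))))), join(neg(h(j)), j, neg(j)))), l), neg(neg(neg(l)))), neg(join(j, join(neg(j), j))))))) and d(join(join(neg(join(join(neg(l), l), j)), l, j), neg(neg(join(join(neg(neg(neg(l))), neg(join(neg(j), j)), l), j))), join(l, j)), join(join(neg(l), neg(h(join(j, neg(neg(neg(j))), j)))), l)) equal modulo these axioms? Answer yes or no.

Left:  neg(neg(neg(join(j, join(join(neg(d(neg(neg(join(l, j, l, join(join(l, l), neg(join(neg(j), join(neg(j), j))))))), join(neg(h(j)), j, neg(j)))), l), neg(neg(neg(l)))), neg(join(j, join(neg(j), j)))))))
  Push neg inside:  distribute neg over join and collapse double neg
  Inverses cancel:  j cancels; l cancels
  Collect terms:  d(join(j, j, l, l, l, l), neg(h(j)))
Right:  d(join(join(neg(join(join(neg(l), l), j)), l, j), neg(neg(join(join(neg(neg(neg(l))), neg(join(neg(j), j)), l), j))), join(l, j)), join(join(neg(l), neg(h(join(j, neg(neg(neg(j))), j)))), l))
  Descend into:  join(join(neg(join(join(neg(l), l), j)), l, j), neg(neg(join(join(neg(neg(neg(l))), neg(join(neg(j), j)), l), j))), join(l, j))
  Push neg inside:  distribute neg over join and collapse double neg
  Combine occurrences:  join(l, l, j, j)
  Order the arguments:  join(j, j, l, l)
  Reassemble:  d(join(j, j, l, l), neg(h(j)))

Answer: no — d(join(j, j, l, l, l, l), neg(h(j))) vs d(join(j, j, l, l), neg(h(j)))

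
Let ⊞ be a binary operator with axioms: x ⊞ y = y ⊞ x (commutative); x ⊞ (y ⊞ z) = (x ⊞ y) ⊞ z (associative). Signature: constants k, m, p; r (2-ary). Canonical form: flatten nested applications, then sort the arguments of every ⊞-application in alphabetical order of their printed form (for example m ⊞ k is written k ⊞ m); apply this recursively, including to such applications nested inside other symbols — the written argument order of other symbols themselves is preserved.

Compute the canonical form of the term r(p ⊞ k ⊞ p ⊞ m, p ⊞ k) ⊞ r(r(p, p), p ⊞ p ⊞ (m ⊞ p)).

Answer: r(k ⊞ m ⊞ p ⊞ p, k ⊞ p) ⊞ r(r(p, p), m ⊞ p ⊞ p ⊞ p)

Derivation:
Simplify inside:  r(p ⊞ k ⊞ p ⊞ m, p ⊞ k)  →  r(k ⊞ m ⊞ p ⊞ p, k ⊞ p)
Inside:  r(r(p, p), p ⊞ p ⊞ (m ⊞ p))  →  r(r(p, p), m ⊞ p ⊞ p ⊞ p)
Order the arguments:  r(k ⊞ m ⊞ p ⊞ p, k ⊞ p) ⊞ r(r(p, p), m ⊞ p ⊞ p ⊞ p)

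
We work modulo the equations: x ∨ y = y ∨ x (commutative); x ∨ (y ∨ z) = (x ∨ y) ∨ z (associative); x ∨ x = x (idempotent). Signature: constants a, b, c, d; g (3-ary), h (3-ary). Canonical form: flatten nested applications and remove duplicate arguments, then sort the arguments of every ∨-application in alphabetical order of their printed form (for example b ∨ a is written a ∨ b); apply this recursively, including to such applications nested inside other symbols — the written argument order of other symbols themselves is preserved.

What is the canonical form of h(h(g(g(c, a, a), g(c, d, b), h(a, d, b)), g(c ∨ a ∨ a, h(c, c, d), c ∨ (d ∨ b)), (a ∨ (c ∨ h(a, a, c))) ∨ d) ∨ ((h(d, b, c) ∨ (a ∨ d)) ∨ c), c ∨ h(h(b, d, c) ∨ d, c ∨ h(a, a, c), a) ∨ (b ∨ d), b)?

Answer: h(a ∨ c ∨ d ∨ h(d, b, c) ∨ h(g(g(c, a, a), g(c, d, b), h(a, d, b)), g(a ∨ c, h(c, c, d), b ∨ c ∨ d), a ∨ c ∨ d ∨ h(a, a, c)), b ∨ c ∨ d ∨ h(d ∨ h(b, d, c), c ∨ h(a, a, c), a), b)

Derivation:
Descend into:  h(g(g(c, a, a), g(c, d, b), h(a, d, b)), g(c ∨ a ∨ a, h(c, c, d), c ∨ (d ∨ b)), (a ∨ (c ∨ h(a, a, c))) ∨ d) ∨ ((h(d, b, c) ∨ (a ∨ d)) ∨ c)
Flatten:  h(g(g(c, a, a), g(c, d, b), h(a, d, b)), g(c ∨ a ∨ a, h(c, c, d), c ∨ (d ∨ b)), (a ∨ (c ∨ h(a, a, c))) ∨ d) ∨ h(d, b, c) ∨ a ∨ d ∨ c
Simplify inside:  h(g(g(c, a, a), g(c, d, b), h(a, d, b)), g(c ∨ a ∨ a, h(c, c, d), c ∨ (d ∨ b)), (a ∨ (c ∨ h(a, a, c))) ∨ d)  →  h(g(g(c, a, a), g(c, d, b), h(a, d, b)), g(a ∨ c, h(c, c, d), b ∨ c ∨ d), a ∨ c ∨ d ∨ h(a, a, c))
Sort arguments:  a ∨ c ∨ d ∨ h(d, b, c) ∨ h(g(g(c, a, a), g(c, d, b), h(a, d, b)), g(a ∨ c, h(c, c, d), b ∨ c ∨ d), a ∨ c ∨ d ∨ h(a, a, c))
Reassemble:  h(a ∨ c ∨ d ∨ h(d, b, c) ∨ h(g(g(c, a, a), g(c, d, b), h(a, d, b)), g(a ∨ c, h(c, c, d), b ∨ c ∨ d), a ∨ c ∨ d ∨ h(a, a, c)), b ∨ c ∨ d ∨ h(d ∨ h(b, d, c), c ∨ h(a, a, c), a), b)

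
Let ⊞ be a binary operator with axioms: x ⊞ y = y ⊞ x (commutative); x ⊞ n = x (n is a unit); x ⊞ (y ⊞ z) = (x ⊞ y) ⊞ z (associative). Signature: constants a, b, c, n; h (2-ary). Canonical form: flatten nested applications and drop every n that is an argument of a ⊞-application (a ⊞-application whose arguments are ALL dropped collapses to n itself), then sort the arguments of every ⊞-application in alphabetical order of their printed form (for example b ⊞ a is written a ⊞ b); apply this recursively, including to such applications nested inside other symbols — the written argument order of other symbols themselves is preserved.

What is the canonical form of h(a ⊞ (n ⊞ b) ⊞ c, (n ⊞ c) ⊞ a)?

Work inside:  a ⊞ (n ⊞ b) ⊞ c
Flatten:  a ⊞ n ⊞ b ⊞ c
Unit:  drop n
Sort arguments:  a ⊞ b ⊞ c
Put back:  h(a ⊞ b ⊞ c, a ⊞ c)

Answer: h(a ⊞ b ⊞ c, a ⊞ c)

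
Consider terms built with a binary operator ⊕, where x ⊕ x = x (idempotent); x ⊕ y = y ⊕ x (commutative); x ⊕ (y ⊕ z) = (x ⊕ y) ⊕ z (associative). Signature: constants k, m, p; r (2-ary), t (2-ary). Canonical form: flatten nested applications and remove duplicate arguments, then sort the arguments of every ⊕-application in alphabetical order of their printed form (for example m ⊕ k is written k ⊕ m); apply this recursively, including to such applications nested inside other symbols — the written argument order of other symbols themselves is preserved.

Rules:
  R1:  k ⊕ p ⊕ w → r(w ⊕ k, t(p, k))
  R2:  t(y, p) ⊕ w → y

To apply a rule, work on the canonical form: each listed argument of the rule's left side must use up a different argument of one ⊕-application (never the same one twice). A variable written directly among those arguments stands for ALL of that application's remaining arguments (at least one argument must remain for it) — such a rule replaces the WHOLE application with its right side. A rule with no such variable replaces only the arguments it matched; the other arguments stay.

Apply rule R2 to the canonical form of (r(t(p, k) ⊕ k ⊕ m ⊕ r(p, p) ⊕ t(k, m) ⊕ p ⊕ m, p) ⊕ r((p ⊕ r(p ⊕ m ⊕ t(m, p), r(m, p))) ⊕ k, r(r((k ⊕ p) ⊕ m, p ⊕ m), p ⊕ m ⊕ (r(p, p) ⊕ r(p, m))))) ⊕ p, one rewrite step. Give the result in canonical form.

Canonical form:  p ⊕ r(k ⊕ m ⊕ p ⊕ r(p, p) ⊕ t(k, m) ⊕ t(p, k), p) ⊕ r(k ⊕ p ⊕ r(m ⊕ p ⊕ t(m, p), r(m, p)), r(r(k ⊕ m ⊕ p, m ⊕ p), m ⊕ p ⊕ r(p, m) ⊕ r(p, p)))
Match R2:  consume t(m, p);  w := m ⊕ p, y := m
The variable takes the whole remainder — replace the entire application.
Giving:  p ⊕ r(k ⊕ m ⊕ p ⊕ r(p, p) ⊕ t(k, m) ⊕ t(p, k), p) ⊕ r(k ⊕ p ⊕ r(m, r(m, p)), r(r(k ⊕ m ⊕ p, m ⊕ p), m ⊕ p ⊕ r(p, m) ⊕ r(p, p)))

Answer: p ⊕ r(k ⊕ m ⊕ p ⊕ r(p, p) ⊕ t(k, m) ⊕ t(p, k), p) ⊕ r(k ⊕ p ⊕ r(m, r(m, p)), r(r(k ⊕ m ⊕ p, m ⊕ p), m ⊕ p ⊕ r(p, m) ⊕ r(p, p)))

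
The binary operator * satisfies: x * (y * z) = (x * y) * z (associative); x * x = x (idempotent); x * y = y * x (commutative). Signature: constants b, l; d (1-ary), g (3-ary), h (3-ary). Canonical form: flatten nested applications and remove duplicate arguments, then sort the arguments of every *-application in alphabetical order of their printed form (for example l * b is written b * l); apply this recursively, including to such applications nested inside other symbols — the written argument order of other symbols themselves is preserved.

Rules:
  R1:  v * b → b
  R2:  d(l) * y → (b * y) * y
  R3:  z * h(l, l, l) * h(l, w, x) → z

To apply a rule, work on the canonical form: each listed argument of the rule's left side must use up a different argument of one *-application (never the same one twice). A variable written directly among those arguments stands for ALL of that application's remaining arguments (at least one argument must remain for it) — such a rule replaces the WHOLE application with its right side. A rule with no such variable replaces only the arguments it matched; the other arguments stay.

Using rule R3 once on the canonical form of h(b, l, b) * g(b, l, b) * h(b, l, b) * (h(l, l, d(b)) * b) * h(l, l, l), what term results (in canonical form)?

Canonical form:  b * g(b, l, b) * h(b, l, b) * h(l, l, d(b)) * h(l, l, l)
R3 matches:  uses h(l, l, d(b)), h(l, l, l);  w := l, x := d(b), z := b * g(b, l, b) * h(b, l, b)
The variable takes the whole remainder — replace the entire application.
Result:  b * g(b, l, b) * h(b, l, b)

Answer: b * g(b, l, b) * h(b, l, b)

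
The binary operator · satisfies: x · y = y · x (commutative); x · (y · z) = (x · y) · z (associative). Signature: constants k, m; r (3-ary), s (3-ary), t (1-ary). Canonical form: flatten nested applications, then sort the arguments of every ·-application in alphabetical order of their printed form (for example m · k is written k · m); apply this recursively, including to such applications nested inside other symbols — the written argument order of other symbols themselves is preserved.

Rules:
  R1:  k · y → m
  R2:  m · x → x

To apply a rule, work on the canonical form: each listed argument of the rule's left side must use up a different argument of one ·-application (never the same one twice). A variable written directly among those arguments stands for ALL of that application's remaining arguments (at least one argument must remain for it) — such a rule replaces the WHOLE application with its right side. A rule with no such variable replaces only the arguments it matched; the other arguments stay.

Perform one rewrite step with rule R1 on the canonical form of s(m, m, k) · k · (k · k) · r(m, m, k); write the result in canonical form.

Canonical form:  k · k · k · r(m, m, k) · s(m, m, k)
R1 matches:  uses k;  y := k · k · r(m, m, k) · s(m, m, k)
The extension variable absorbs all remaining arguments, so the whole application is rewritten.
Giving:  m

Answer: m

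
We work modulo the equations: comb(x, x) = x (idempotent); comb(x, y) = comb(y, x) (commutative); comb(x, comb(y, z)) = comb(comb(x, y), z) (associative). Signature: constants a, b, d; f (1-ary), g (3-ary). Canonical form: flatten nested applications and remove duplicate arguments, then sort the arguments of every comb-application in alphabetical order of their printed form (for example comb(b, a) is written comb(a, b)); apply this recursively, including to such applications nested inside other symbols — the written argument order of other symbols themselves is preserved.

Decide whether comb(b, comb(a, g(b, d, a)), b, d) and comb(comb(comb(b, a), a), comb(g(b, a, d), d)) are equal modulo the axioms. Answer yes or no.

Left:  comb(b, comb(a, g(b, d, a)), b, d)
  Merge nested applications:  comb(b, a, g(b, d, a), b, d)
  Drop duplicates:  drop duplicate b
  Sort:  comb(a, b, d, g(b, d, a))
Right:  comb(comb(comb(b, a), a), comb(g(b, a, d), d))
  Flatten:  comb(b, a, a, g(b, a, d), d)
  Idempotence:  drop duplicate a
  Order the arguments:  comb(a, b, d, g(b, a, d))

Answer: no — comb(a, b, d, g(b, d, a)) vs comb(a, b, d, g(b, a, d))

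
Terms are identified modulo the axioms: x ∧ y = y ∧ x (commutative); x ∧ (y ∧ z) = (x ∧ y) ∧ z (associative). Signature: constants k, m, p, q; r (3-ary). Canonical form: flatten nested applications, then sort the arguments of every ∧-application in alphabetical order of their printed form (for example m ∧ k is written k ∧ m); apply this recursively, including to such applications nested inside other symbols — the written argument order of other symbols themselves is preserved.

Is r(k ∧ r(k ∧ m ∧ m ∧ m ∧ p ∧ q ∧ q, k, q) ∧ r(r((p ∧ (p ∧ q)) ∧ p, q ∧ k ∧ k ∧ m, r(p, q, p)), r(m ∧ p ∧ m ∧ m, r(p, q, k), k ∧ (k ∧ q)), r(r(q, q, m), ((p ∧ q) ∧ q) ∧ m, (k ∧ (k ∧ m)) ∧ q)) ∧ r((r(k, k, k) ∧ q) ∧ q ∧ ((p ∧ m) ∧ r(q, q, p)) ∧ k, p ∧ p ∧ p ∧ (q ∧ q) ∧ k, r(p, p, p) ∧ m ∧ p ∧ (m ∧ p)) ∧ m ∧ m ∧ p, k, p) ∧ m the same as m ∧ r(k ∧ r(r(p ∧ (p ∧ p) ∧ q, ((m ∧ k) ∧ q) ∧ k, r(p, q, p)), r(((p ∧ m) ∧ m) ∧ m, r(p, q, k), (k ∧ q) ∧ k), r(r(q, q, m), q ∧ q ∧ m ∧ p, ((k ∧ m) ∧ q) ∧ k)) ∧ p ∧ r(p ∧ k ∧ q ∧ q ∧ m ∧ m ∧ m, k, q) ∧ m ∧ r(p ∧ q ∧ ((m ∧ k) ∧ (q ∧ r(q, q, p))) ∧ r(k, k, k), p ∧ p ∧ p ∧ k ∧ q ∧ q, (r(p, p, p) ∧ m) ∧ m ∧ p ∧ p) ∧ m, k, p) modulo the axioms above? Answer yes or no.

Left:  r(k ∧ r(k ∧ m ∧ m ∧ m ∧ p ∧ q ∧ q, k, q) ∧ r(r((p ∧ (p ∧ q)) ∧ p, q ∧ k ∧ k ∧ m, r(p, q, p)), r(m ∧ p ∧ m ∧ m, r(p, q, k), k ∧ (k ∧ q)), r(r(q, q, m), ((p ∧ q) ∧ q) ∧ m, (k ∧ (k ∧ m)) ∧ q)) ∧ r((r(k, k, k) ∧ q) ∧ q ∧ ((p ∧ m) ∧ r(q, q, p)) ∧ k, p ∧ p ∧ p ∧ (q ∧ q) ∧ k, r(p, p, p) ∧ m ∧ p ∧ (m ∧ p)) ∧ m ∧ m ∧ p, k, p) ∧ m
  Canonicalize subterm:  r(k ∧ r(k ∧ m ∧ m ∧ m ∧ p ∧ q ∧ q, k, q) ∧ r(r((p ∧ (p ∧ q)) ∧ p, q ∧ k ∧ k ∧ m, r(p, q, p)), r(m ∧ p ∧ m ∧ m, r(p, q, k), k ∧ (k ∧ q)), r(r(q, q, m), ((p ∧ q) ∧ q) ∧ m, (k ∧ (k ∧ m)) ∧ q)) ∧ r((r(k, k, k) ∧ q) ∧ q ∧ ((p ∧ m) ∧ r(q, q, p)) ∧ k, p ∧ p ∧ p ∧ (q ∧ q) ∧ k, r(p, p, p) ∧ m ∧ p ∧ (m ∧ p)) ∧ m ∧ m ∧ p, k, p)  →  r(k ∧ m ∧ m ∧ p ∧ r(k ∧ m ∧ m ∧ m ∧ p ∧ q ∧ q, k, q) ∧ r(k ∧ m ∧ p ∧ q ∧ q ∧ r(k, k, k) ∧ r(q, q, p), k ∧ p ∧ p ∧ p ∧ q ∧ q, m ∧ m ∧ p ∧ p ∧ r(p, p, p)) ∧ r(r(p ∧ p ∧ p ∧ q, k ∧ k ∧ m ∧ q, r(p, q, p)), r(m ∧ m ∧ m ∧ p, r(p, q, k), k ∧ k ∧ q), r(r(q, q, m), m ∧ p ∧ q ∧ q, k ∧ k ∧ m ∧ q)), k, p)
  Order the arguments:  m ∧ r(k ∧ m ∧ m ∧ p ∧ r(k ∧ m ∧ m ∧ m ∧ p ∧ q ∧ q, k, q) ∧ r(k ∧ m ∧ p ∧ q ∧ q ∧ r(k, k, k) ∧ r(q, q, p), k ∧ p ∧ p ∧ p ∧ q ∧ q, m ∧ m ∧ p ∧ p ∧ r(p, p, p)) ∧ r(r(p ∧ p ∧ p ∧ q, k ∧ k ∧ m ∧ q, r(p, q, p)), r(m ∧ m ∧ m ∧ p, r(p, q, k), k ∧ k ∧ q), r(r(q, q, m), m ∧ p ∧ q ∧ q, k ∧ k ∧ m ∧ q)), k, p)
Right:  m ∧ r(k ∧ r(r(p ∧ (p ∧ p) ∧ q, ((m ∧ k) ∧ q) ∧ k, r(p, q, p)), r(((p ∧ m) ∧ m) ∧ m, r(p, q, k), (k ∧ q) ∧ k), r(r(q, q, m), q ∧ q ∧ m ∧ p, ((k ∧ m) ∧ q) ∧ k)) ∧ p ∧ r(p ∧ k ∧ q ∧ q ∧ m ∧ m ∧ m, k, q) ∧ m ∧ r(p ∧ q ∧ ((m ∧ k) ∧ (q ∧ r(q, q, p))) ∧ r(k, k, k), p ∧ p ∧ p ∧ k ∧ q ∧ q, (r(p, p, p) ∧ m) ∧ m ∧ p ∧ p) ∧ m, k, p)
  Inside:  r(k ∧ r(r(p ∧ (p ∧ p) ∧ q, ((m ∧ k) ∧ q) ∧ k, r(p, q, p)), r(((p ∧ m) ∧ m) ∧ m, r(p, q, k), (k ∧ q) ∧ k), r(r(q, q, m), q ∧ q ∧ m ∧ p, ((k ∧ m) ∧ q) ∧ k)) ∧ p ∧ r(p ∧ k ∧ q ∧ q ∧ m ∧ m ∧ m, k, q) ∧ m ∧ r(p ∧ q ∧ ((m ∧ k) ∧ (q ∧ r(q, q, p))) ∧ r(k, k, k), p ∧ p ∧ p ∧ k ∧ q ∧ q, (r(p, p, p) ∧ m) ∧ m ∧ p ∧ p) ∧ m, k, p)  →  r(k ∧ m ∧ m ∧ p ∧ r(k ∧ m ∧ m ∧ m ∧ p ∧ q ∧ q, k, q) ∧ r(k ∧ m ∧ p ∧ q ∧ q ∧ r(k, k, k) ∧ r(q, q, p), k ∧ p ∧ p ∧ p ∧ q ∧ q, m ∧ m ∧ p ∧ p ∧ r(p, p, p)) ∧ r(r(p ∧ p ∧ p ∧ q, k ∧ k ∧ m ∧ q, r(p, q, p)), r(m ∧ m ∧ m ∧ p, r(p, q, k), k ∧ k ∧ q), r(r(q, q, m), m ∧ p ∧ q ∧ q, k ∧ k ∧ m ∧ q)), k, p)
  Sort arguments:  m ∧ r(k ∧ m ∧ m ∧ p ∧ r(k ∧ m ∧ m ∧ m ∧ p ∧ q ∧ q, k, q) ∧ r(k ∧ m ∧ p ∧ q ∧ q ∧ r(k, k, k) ∧ r(q, q, p), k ∧ p ∧ p ∧ p ∧ q ∧ q, m ∧ m ∧ p ∧ p ∧ r(p, p, p)) ∧ r(r(p ∧ p ∧ p ∧ q, k ∧ k ∧ m ∧ q, r(p, q, p)), r(m ∧ m ∧ m ∧ p, r(p, q, k), k ∧ k ∧ q), r(r(q, q, m), m ∧ p ∧ q ∧ q, k ∧ k ∧ m ∧ q)), k, p)

Answer: yes — both canonical forms are m ∧ r(k ∧ m ∧ m ∧ p ∧ r(k ∧ m ∧ m ∧ m ∧ p ∧ q ∧ q, k, q) ∧ r(k ∧ m ∧ p ∧ q ∧ q ∧ r(k, k, k) ∧ r(q, q, p), k ∧ p ∧ p ∧ p ∧ q ∧ q, m ∧ m ∧ p ∧ p ∧ r(p, p, p)) ∧ r(r(p ∧ p ∧ p ∧ q, k ∧ k ∧ m ∧ q, r(p, q, p)), r(m ∧ m ∧ m ∧ p, r(p, q, k), k ∧ k ∧ q), r(r(q, q, m), m ∧ p ∧ q ∧ q, k ∧ k ∧ m ∧ q)), k, p)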